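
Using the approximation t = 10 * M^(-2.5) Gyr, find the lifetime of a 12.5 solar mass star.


t = 10 * M^(-2.5) = 10 * 12.5^(-2.5) = 0.0181

0.0181 Gyr


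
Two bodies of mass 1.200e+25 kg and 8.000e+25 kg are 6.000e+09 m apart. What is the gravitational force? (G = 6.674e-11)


F = G*m1*m2/r^2 = 6.674e-11 * 1.200e+25 * 8.000e+25 / (6.000e+09)^2 = 6.674e-11 * 9.600e+50 / 3.600e+19 = 1.780e+21

1.780e+21 N


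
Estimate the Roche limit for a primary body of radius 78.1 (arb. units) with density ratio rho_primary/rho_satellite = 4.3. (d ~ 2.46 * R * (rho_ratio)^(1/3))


d_Roche = 2.46 * 78.1 * 4.3^(1/3) = 312.4225

312.4225


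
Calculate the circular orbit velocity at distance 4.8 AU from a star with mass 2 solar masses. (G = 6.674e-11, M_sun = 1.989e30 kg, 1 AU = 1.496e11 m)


v = sqrt(GM/r) = sqrt(6.674e-11 * 3.978e+30 / 7.181e+11) = 19228.2197

19228.2197 m/s


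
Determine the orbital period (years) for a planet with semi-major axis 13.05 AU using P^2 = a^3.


P = a^(3/2) = 13.05^1.5 = 47.1428

47.1428 years


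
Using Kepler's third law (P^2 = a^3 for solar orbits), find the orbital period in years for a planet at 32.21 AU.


P = a^(3/2) = 32.21^1.5 = 182.8042

182.8042 years


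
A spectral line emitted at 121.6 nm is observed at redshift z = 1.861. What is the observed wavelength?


lam_obs = lam_emit * (1 + z) = 121.6 * (1 + 1.861) = 347.8976

347.8976 nm


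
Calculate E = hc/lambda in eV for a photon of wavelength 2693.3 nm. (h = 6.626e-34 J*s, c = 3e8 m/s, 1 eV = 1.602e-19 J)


E = hc/lambda = 6.626e-34 * 3e8 / 2.693e-06 = 7.381e-20 J = 0.4607 eV

0.4607 eV


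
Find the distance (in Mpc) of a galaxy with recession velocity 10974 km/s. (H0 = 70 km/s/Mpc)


d = v / H0 = 10974 / 70 = 156.7714

156.7714 Mpc


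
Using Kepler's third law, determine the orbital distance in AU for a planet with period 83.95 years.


a = P^(2/3) = 83.95^(2/3) = 19.1726

19.1726 AU


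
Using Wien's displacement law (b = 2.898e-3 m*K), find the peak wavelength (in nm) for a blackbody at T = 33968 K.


lam_max = b / T = 2.898e-3 / 33968 = 8.532e-08 m = 85.3156 nm

85.3156 nm


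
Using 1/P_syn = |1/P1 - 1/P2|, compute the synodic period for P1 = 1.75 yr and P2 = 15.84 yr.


1/P_syn = |1/P1 - 1/P2| = |1/1.75 - 1/15.84| => P_syn = 1.9674

1.9674 years


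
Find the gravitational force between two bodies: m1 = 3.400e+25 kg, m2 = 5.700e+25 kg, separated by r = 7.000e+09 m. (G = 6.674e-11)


F = G*m1*m2/r^2 = 6.674e-11 * 3.400e+25 * 5.700e+25 / (7.000e+09)^2 = 6.674e-11 * 1.938e+51 / 4.900e+19 = 2.640e+21

2.640e+21 N


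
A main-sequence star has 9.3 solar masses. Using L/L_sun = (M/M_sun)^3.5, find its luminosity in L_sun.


L/L_sun = (M/M_sun)^3.5 = 9.3^3.5 = 2452.9592

2452.9592 L_sun


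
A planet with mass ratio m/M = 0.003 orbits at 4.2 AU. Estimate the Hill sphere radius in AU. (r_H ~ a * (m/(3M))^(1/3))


r_H = a * (m/3M)^(1/3) = 4.2 * (0.003/3)^(1/3) = 0.42

0.42 AU


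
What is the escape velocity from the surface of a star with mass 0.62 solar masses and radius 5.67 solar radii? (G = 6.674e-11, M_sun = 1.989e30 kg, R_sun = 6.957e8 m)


M = 0.62 * 1.989e30 kg = 1.23318e+30 kg; R = 5.67 * 6.957e8 m = 3.944619e+09 m. v_esc = sqrt(2GM/R) = sqrt(2 * 6.674e-11 * 1.23318e+30 / 3.944619e+09) = 204276.6863

204276.6863 m/s


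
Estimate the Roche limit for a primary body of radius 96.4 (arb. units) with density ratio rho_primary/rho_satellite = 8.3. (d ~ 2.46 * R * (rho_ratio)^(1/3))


d_Roche = 2.46 * 96.4 * 8.3^(1/3) = 480.144

480.144


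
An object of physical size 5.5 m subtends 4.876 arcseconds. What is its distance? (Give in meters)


D = size / theta_rad, theta_rad = 4.876 * pi/(180*3600) = 2.364e-05, D = 232661.2868

232661.2868 m


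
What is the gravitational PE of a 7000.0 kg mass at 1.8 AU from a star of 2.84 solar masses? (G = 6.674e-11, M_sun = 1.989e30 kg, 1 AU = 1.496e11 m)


M = 2.84 * 1.989e30 kg = 5.64876e+30 kg; r = 1.8 AU * 1.496e11 m/AU = 2.6928e+11 m. U = -GM*m/r = -(6.674e-11 * 5.64876e+30 * 7000.0) / 2.6928e+11 = -9.800e+12

-9.800e+12 J


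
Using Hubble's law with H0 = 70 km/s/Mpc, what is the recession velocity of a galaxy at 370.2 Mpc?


v = H0 * d = 70 * 370.2 = 25914.0

25914.0 km/s


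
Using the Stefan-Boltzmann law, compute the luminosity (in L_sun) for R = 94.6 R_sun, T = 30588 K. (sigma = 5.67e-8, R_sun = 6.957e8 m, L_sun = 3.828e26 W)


R = 94.6 * 6.957e8 m = 6.581322e+10 m. L = 4*pi*R^2*sigma*T^4 = 4*pi*(6.581322e+10)^2 * 5.67e-8 * 30588^4 = 2.701615433e+33 W. L/L_sun = 2.701615433e+33 / 3.828e26 = 7.058e+06

7.058e+06 L_sun


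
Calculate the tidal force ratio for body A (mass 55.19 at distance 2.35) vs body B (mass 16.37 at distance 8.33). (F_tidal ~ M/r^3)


Ratio = (M1/r1^3) / (M2/r2^3) = (55.19/2.35^3) / (16.37/8.33^3) = 150.1562

150.1562


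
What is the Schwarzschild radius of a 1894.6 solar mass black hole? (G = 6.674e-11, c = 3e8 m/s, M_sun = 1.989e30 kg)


M = 1894.6 * 1.989e30 kg = 3.7683594e+33 kg. rs = 2GM/c^2 = 2 * 6.674e-11 * 3.7683594e+33 / (3e8)^2 = 5.589e+06

5.589e+06 m


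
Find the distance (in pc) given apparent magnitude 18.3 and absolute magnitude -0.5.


d = 10^((m - M + 5)/5) = 10^((18.3 - -0.5 + 5)/5) = 57543.9937

57543.9937 pc


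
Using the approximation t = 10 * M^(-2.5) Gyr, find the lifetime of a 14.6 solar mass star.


t = 10 * M^(-2.5) = 10 * 14.6^(-2.5) = 0.0123

0.0123 Gyr


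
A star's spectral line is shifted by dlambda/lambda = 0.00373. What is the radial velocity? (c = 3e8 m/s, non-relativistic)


v = (dlambda/lambda) * c = 0.00373 * 3e8 = 1.119e+06

1.119e+06 m/s


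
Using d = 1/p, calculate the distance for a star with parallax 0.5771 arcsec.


d = 1/p = 1/0.5771 = 1.7328

1.7328 pc


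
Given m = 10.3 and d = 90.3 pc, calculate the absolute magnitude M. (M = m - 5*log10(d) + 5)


M = m - 5*log10(d) + 5 = 10.3 - 5*log10(90.3) + 5 = 5.5216

5.5216


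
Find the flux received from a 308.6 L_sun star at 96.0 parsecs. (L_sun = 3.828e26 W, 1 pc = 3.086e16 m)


F = L / (4*pi*d^2) = 1.181e+29 / (4*pi*(2.963e+18)^2) = 1.071e-09

1.071e-09 W/m^2


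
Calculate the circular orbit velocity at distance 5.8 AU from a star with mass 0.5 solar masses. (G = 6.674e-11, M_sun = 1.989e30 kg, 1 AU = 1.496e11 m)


v = sqrt(GM/r) = sqrt(6.674e-11 * 9.945e+29 / 8.677e+11) = 8746.1254

8746.1254 m/s


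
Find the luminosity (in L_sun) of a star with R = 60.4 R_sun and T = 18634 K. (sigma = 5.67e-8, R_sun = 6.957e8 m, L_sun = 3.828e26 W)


R = 60.4 * 6.957e8 m = 4.202028e+10 m. L = 4*pi*R^2*sigma*T^4 = 4*pi*(4.202028e+10)^2 * 5.67e-8 * 18634^4 = 1.516823929e+32 W. L/L_sun = 1.516823929e+32 / 3.828e26 = 396244.4957

396244.4957 L_sun


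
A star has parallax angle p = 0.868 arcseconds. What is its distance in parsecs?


d = 1/p = 1/0.868 = 1.1521

1.1521 pc


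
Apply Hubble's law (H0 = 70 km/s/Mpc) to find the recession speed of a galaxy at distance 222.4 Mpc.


v = H0 * d = 70 * 222.4 = 15568.0

15568.0 km/s


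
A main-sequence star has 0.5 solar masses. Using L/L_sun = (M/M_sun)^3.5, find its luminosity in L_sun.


L/L_sun = (M/M_sun)^3.5 = 0.5^3.5 = 0.0884

0.0884 L_sun


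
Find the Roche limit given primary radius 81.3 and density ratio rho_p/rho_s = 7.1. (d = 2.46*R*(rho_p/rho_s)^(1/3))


d_Roche = 2.46 * 81.3 * 7.1^(1/3) = 384.3956

384.3956


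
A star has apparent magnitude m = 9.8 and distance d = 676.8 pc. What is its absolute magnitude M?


M = m - 5*log10(d) + 5 = 9.8 - 5*log10(676.8) + 5 = 0.6477

0.6477


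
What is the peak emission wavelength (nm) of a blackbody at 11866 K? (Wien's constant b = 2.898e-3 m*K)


lam_max = b / T = 2.898e-3 / 11866 = 2.442e-07 m = 244.2272 nm

244.2272 nm


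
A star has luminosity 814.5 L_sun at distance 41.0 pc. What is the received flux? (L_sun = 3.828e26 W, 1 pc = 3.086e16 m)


F = L / (4*pi*d^2) = 3.118e+29 / (4*pi*(1.265e+18)^2) = 1.550e-08

1.550e-08 W/m^2


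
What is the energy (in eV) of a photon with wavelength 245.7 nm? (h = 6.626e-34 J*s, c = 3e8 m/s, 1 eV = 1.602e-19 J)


E = hc/lambda = 6.626e-34 * 3e8 / 2.457e-07 = 8.090e-19 J = 5.0502 eV

5.0502 eV


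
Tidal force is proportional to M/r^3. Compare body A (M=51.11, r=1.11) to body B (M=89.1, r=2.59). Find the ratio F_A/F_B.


Ratio = (M1/r1^3) / (M2/r2^3) = (51.11/1.11^3) / (89.1/2.59^3) = 7.2872

7.2872


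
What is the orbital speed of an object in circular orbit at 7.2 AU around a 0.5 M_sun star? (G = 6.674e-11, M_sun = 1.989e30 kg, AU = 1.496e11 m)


v = sqrt(GM/r) = sqrt(6.674e-11 * 9.945e+29 / 1.077e+12) = 7849.8878

7849.8878 m/s


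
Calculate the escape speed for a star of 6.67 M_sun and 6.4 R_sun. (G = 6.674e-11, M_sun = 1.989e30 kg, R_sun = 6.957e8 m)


M = 6.67 * 1.989e30 kg = 1.326663e+31 kg; R = 6.4 * 6.957e8 m = 4.45248e+09 m. v_esc = sqrt(2GM/R) = sqrt(2 * 6.674e-11 * 1.326663e+31 / 4.45248e+09) = 630648.5751

630648.5751 m/s


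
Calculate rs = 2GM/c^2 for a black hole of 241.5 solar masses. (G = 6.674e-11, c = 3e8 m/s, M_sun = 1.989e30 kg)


M = 241.5 * 1.989e30 kg = 4.803435e+32 kg. rs = 2GM/c^2 = 2 * 6.674e-11 * 4.803435e+32 / (3e8)^2 = 712402.782

712402.782 m


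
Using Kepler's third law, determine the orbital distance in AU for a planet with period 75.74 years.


a = P^(2/3) = 75.74^(2/3) = 17.9013

17.9013 AU


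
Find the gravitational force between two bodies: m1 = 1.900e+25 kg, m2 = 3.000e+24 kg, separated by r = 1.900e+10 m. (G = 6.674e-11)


F = G*m1*m2/r^2 = 6.674e-11 * 1.900e+25 * 3.000e+24 / (1.900e+10)^2 = 6.674e-11 * 5.700e+49 / 3.610e+20 = 1.054e+19

1.054e+19 N


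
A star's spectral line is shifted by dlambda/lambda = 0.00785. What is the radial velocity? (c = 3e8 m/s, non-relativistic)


v = (dlambda/lambda) * c = 0.00785 * 3e8 = 2.355e+06

2.355e+06 m/s


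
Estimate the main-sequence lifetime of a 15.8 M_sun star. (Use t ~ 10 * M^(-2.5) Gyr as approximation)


t = 10 * M^(-2.5) = 10 * 15.8^(-2.5) = 0.0101

0.0101 Gyr


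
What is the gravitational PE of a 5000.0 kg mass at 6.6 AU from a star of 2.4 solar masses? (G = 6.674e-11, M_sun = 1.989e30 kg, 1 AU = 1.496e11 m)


M = 2.4 * 1.989e30 kg = 4.7736e+30 kg; r = 6.6 AU * 1.496e11 m/AU = 9.8736e+11 m. U = -GM*m/r = -(6.674e-11 * 4.7736e+30 * 5000.0) / 9.8736e+11 = -1.613e+12

-1.613e+12 J


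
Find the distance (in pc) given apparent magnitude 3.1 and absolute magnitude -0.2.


d = 10^((m - M + 5)/5) = 10^((3.1 - -0.2 + 5)/5) = 45.7088

45.7088 pc


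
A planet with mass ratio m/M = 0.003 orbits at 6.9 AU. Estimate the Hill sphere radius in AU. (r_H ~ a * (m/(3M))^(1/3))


r_H = a * (m/3M)^(1/3) = 6.9 * (0.003/3)^(1/3) = 0.69

0.69 AU


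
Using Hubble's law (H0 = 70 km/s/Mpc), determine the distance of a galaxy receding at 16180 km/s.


d = v / H0 = 16180 / 70 = 231.1429

231.1429 Mpc


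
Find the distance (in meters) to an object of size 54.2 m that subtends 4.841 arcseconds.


D = size / theta_rad, theta_rad = 4.841 * pi/(180*3600) = 2.347e-05, D = 2.309e+06

2.309e+06 m


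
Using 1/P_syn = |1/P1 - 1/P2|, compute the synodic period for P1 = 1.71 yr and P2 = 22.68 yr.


1/P_syn = |1/P1 - 1/P2| = |1/1.71 - 1/22.68| => P_syn = 1.8494

1.8494 years


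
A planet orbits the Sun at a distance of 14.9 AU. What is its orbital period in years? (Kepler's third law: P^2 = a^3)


P = a^(3/2) = 14.9^1.5 = 57.5148

57.5148 years


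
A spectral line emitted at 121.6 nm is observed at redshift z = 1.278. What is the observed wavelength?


lam_obs = lam_emit * (1 + z) = 121.6 * (1 + 1.278) = 277.0048

277.0048 nm


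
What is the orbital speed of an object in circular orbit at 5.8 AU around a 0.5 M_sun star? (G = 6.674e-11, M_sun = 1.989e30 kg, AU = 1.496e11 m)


v = sqrt(GM/r) = sqrt(6.674e-11 * 9.945e+29 / 8.677e+11) = 8746.1254

8746.1254 m/s


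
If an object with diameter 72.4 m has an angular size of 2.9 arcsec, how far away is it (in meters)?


D = size / theta_rad, theta_rad = 2.9 * pi/(180*3600) = 1.406e-05, D = 5.150e+06

5.150e+06 m


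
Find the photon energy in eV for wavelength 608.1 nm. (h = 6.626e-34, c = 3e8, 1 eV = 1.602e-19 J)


E = hc/lambda = 6.626e-34 * 3e8 / 6.081e-07 = 3.269e-19 J = 2.0405 eV

2.0405 eV


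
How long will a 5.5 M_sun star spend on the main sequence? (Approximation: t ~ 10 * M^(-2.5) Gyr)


t = 10 * M^(-2.5) = 10 * 5.5^(-2.5) = 0.141

0.141 Gyr


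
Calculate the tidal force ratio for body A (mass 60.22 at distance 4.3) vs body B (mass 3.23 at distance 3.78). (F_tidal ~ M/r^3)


Ratio = (M1/r1^3) / (M2/r2^3) = (60.22/4.3^3) / (3.23/3.78^3) = 12.6651

12.6651


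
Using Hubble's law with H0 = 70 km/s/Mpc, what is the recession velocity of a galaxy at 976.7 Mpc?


v = H0 * d = 70 * 976.7 = 68369.0

68369.0 km/s


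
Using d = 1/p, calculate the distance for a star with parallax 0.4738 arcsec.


d = 1/p = 1/0.4738 = 2.1106

2.1106 pc


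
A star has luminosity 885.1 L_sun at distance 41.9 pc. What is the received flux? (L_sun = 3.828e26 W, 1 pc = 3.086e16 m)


F = L / (4*pi*d^2) = 3.388e+29 / (4*pi*(1.293e+18)^2) = 1.613e-08

1.613e-08 W/m^2


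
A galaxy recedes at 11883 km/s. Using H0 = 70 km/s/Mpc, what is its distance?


d = v / H0 = 11883 / 70 = 169.7571

169.7571 Mpc


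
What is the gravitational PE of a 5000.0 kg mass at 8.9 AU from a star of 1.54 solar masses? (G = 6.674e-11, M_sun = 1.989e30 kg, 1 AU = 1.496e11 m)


M = 1.54 * 1.989e30 kg = 3.06306e+30 kg; r = 8.9 AU * 1.496e11 m/AU = 1.33144e+12 m. U = -GM*m/r = -(6.674e-11 * 3.06306e+30 * 5000.0) / 1.33144e+12 = -7.677e+11

-7.677e+11 J


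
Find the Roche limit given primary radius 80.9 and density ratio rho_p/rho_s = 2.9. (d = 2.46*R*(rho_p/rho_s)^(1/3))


d_Roche = 2.46 * 80.9 * 2.9^(1/3) = 283.8026

283.8026


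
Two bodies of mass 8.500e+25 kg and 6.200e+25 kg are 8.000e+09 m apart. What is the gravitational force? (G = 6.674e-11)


F = G*m1*m2/r^2 = 6.674e-11 * 8.500e+25 * 6.200e+25 / (8.000e+09)^2 = 6.674e-11 * 5.270e+51 / 6.400e+19 = 5.496e+21

5.496e+21 N


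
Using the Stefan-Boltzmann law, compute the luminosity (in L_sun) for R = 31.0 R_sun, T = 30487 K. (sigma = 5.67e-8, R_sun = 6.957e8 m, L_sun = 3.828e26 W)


R = 31.0 * 6.957e8 m = 2.15667e+10 m. L = 4*pi*R^2*sigma*T^4 = 4*pi*(2.15667e+10)^2 * 5.67e-8 * 30487^4 = 2.862985051e+32 W. L/L_sun = 2.862985051e+32 / 3.828e26 = 747906.2306

747906.2306 L_sun


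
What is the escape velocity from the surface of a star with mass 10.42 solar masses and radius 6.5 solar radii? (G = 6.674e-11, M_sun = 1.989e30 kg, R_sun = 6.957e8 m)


M = 10.42 * 1.989e30 kg = 2.072538e+31 kg; R = 6.5 * 6.957e8 m = 4.52205e+09 m. v_esc = sqrt(2GM/R) = sqrt(2 * 6.674e-11 * 2.072538e+31 / 4.52205e+09) = 782152.9183

782152.9183 m/s


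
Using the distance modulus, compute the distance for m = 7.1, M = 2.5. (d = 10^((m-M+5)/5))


d = 10^((m - M + 5)/5) = 10^((7.1 - 2.5 + 5)/5) = 83.1764

83.1764 pc


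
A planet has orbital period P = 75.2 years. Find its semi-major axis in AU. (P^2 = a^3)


a = P^(2/3) = 75.2^(2/3) = 17.8161

17.8161 AU


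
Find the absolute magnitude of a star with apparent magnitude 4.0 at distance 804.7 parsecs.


M = m - 5*log10(d) + 5 = 4.0 - 5*log10(804.7) + 5 = -5.5282

-5.5282


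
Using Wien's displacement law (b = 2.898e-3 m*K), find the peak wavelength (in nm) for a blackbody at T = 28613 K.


lam_max = b / T = 2.898e-3 / 28613 = 1.013e-07 m = 101.2826 nm

101.2826 nm


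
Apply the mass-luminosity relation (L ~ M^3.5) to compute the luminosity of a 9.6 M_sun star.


L/L_sun = (M/M_sun)^3.5 = 9.6^3.5 = 2741.2542

2741.2542 L_sun


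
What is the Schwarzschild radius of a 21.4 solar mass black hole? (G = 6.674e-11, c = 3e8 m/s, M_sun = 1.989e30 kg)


M = 21.4 * 1.989e30 kg = 4.25646e+31 kg. rs = 2GM/c^2 = 2 * 6.674e-11 * 4.25646e+31 / (3e8)^2 = 63128.0312

63128.0312 m


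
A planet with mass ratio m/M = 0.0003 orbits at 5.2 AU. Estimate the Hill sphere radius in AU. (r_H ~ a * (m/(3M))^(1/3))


r_H = a * (m/3M)^(1/3) = 5.2 * (0.0003/3)^(1/3) = 0.2414

0.2414 AU


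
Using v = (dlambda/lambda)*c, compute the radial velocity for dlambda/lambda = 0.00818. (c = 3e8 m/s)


v = (dlambda/lambda) * c = 0.00818 * 3e8 = 2.454e+06

2.454e+06 m/s


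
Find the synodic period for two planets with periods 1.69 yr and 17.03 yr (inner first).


1/P_syn = |1/P1 - 1/P2| = |1/1.69 - 1/17.03| => P_syn = 1.8762

1.8762 years


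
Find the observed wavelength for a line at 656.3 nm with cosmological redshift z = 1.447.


lam_obs = lam_emit * (1 + z) = 656.3 * (1 + 1.447) = 1605.9661

1605.9661 nm


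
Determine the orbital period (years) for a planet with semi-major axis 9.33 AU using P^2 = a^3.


P = a^(3/2) = 9.33^1.5 = 28.4985

28.4985 years


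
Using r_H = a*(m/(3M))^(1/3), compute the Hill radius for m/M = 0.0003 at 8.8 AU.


r_H = a * (m/3M)^(1/3) = 8.8 * (0.0003/3)^(1/3) = 0.4085

0.4085 AU


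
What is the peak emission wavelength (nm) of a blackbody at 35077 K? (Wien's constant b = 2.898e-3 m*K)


lam_max = b / T = 2.898e-3 / 35077 = 8.262e-08 m = 82.6182 nm

82.6182 nm


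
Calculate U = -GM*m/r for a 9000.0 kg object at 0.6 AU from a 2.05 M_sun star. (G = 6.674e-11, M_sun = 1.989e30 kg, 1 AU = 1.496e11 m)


M = 2.05 * 1.989e30 kg = 4.07745e+30 kg; r = 0.6 AU * 1.496e11 m/AU = 8.976e+10 m. U = -GM*m/r = -(6.674e-11 * 4.07745e+30 * 9000.0) / 8.976e+10 = -2.729e+13

-2.729e+13 J


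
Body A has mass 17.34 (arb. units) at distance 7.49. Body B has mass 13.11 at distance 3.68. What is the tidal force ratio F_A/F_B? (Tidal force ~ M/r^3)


Ratio = (M1/r1^3) / (M2/r2^3) = (17.34/7.49^3) / (13.11/3.68^3) = 0.1569

0.1569


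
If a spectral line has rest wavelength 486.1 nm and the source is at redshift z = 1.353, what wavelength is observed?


lam_obs = lam_emit * (1 + z) = 486.1 * (1 + 1.353) = 1143.7933

1143.7933 nm


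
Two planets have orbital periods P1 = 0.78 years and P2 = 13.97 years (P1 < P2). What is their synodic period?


1/P_syn = |1/P1 - 1/P2| = |1/0.78 - 1/13.97| => P_syn = 0.8261

0.8261 years


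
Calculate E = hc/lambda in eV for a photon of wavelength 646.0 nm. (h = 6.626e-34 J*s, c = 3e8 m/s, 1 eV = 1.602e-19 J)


E = hc/lambda = 6.626e-34 * 3e8 / 6.460e-07 = 3.077e-19 J = 1.9208 eV

1.9208 eV


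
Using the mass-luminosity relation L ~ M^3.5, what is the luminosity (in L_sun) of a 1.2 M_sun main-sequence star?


L/L_sun = (M/M_sun)^3.5 = 1.2^3.5 = 1.8929

1.8929 L_sun


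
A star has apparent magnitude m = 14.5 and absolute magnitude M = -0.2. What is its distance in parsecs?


d = 10^((m - M + 5)/5) = 10^((14.5 - -0.2 + 5)/5) = 8709.6359

8709.6359 pc


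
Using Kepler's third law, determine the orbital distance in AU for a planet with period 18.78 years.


a = P^(2/3) = 18.78^(2/3) = 7.0653

7.0653 AU


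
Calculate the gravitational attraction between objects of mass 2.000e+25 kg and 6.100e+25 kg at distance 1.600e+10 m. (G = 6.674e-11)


F = G*m1*m2/r^2 = 6.674e-11 * 2.000e+25 * 6.100e+25 / (1.600e+10)^2 = 6.674e-11 * 1.220e+51 / 2.560e+20 = 3.181e+20

3.181e+20 N


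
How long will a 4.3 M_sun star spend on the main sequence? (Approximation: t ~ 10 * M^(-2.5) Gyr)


t = 10 * M^(-2.5) = 10 * 4.3^(-2.5) = 0.2608

0.2608 Gyr


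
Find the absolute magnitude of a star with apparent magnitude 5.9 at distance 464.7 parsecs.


M = m - 5*log10(d) + 5 = 5.9 - 5*log10(464.7) + 5 = -2.4359

-2.4359


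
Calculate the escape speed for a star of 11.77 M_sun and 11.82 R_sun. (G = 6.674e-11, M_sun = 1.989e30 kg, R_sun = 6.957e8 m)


M = 11.77 * 1.989e30 kg = 2.341053e+31 kg; R = 11.82 * 6.957e8 m = 8.223174e+09 m. v_esc = sqrt(2GM/R) = sqrt(2 * 6.674e-11 * 2.341053e+31 / 8.223174e+09) = 616444.4999

616444.4999 m/s


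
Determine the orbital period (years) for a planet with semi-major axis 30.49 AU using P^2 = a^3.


P = a^(3/2) = 30.49^1.5 = 168.3589

168.3589 years


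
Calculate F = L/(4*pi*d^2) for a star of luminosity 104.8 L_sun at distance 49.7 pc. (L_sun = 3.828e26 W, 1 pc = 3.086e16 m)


F = L / (4*pi*d^2) = 4.012e+28 / (4*pi*(1.534e+18)^2) = 1.357e-09

1.357e-09 W/m^2


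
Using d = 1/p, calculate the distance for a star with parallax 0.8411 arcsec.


d = 1/p = 1/0.8411 = 1.1889

1.1889 pc


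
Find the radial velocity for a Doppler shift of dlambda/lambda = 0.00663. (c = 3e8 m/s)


v = (dlambda/lambda) * c = 0.00663 * 3e8 = 1.989e+06

1.989e+06 m/s


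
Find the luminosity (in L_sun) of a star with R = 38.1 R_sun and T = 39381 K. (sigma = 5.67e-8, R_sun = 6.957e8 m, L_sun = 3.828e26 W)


R = 38.1 * 6.957e8 m = 2.650617e+10 m. L = 4*pi*R^2*sigma*T^4 = 4*pi*(2.650617e+10)^2 * 5.67e-8 * 39381^4 = 1.204020388e+33 W. L/L_sun = 1.204020388e+33 / 3.828e26 = 3.145e+06

3.145e+06 L_sun


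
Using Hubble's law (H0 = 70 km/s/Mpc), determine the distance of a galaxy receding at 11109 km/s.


d = v / H0 = 11109 / 70 = 158.7

158.7 Mpc


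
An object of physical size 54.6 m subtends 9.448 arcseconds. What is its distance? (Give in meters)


D = size / theta_rad, theta_rad = 9.448 * pi/(180*3600) = 4.581e-05, D = 1.192e+06

1.192e+06 m


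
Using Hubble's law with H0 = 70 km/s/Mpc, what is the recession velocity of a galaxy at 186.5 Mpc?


v = H0 * d = 70 * 186.5 = 13055.0

13055.0 km/s


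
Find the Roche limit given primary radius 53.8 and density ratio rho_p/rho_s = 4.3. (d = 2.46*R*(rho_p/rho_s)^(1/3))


d_Roche = 2.46 * 53.8 * 4.3^(1/3) = 215.2155

215.2155


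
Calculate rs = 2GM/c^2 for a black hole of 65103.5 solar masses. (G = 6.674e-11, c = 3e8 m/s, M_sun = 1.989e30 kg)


M = 65103.5 * 1.989e30 kg = 1.294908615e+35 kg. rs = 2GM/c^2 = 2 * 6.674e-11 * 1.294908615e+35 / (3e8)^2 = 1.920e+08

1.920e+08 m


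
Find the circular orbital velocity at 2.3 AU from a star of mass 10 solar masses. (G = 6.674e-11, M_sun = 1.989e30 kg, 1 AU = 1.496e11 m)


v = sqrt(GM/r) = sqrt(6.674e-11 * 1.989e+31 / 3.441e+11) = 62112.7529

62112.7529 m/s


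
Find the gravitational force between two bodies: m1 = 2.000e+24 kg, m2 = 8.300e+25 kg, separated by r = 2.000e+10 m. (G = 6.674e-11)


F = G*m1*m2/r^2 = 6.674e-11 * 2.000e+24 * 8.300e+25 / (2.000e+10)^2 = 6.674e-11 * 1.660e+50 / 4.000e+20 = 2.770e+19

2.770e+19 N


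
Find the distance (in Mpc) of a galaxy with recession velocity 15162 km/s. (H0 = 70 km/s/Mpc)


d = v / H0 = 15162 / 70 = 216.6

216.6 Mpc


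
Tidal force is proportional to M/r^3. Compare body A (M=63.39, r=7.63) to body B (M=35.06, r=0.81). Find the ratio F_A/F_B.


Ratio = (M1/r1^3) / (M2/r2^3) = (63.39/7.63^3) / (35.06/0.81^3) = 0.0022

0.0022


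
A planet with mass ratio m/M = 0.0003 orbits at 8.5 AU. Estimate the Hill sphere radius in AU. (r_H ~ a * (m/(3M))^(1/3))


r_H = a * (m/3M)^(1/3) = 8.5 * (0.0003/3)^(1/3) = 0.3945

0.3945 AU


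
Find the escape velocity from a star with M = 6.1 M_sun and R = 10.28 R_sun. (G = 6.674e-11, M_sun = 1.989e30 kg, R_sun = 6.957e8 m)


M = 6.1 * 1.989e30 kg = 1.21329e+31 kg; R = 10.28 * 6.957e8 m = 7.151796e+09 m. v_esc = sqrt(2GM/R) = sqrt(2 * 6.674e-11 * 1.21329e+31 / 7.151796e+09) = 475863.998

475863.998 m/s


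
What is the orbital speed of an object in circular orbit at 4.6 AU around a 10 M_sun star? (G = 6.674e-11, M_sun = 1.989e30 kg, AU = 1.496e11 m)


v = sqrt(GM/r) = sqrt(6.674e-11 * 1.989e+31 / 6.882e+11) = 43920.3488

43920.3488 m/s


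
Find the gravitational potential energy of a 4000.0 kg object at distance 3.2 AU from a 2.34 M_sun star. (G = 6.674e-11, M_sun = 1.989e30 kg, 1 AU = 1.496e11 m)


M = 2.34 * 1.989e30 kg = 4.65426e+30 kg; r = 3.2 AU * 1.496e11 m/AU = 4.7872e+11 m. U = -GM*m/r = -(6.674e-11 * 4.65426e+30 * 4000.0) / 4.7872e+11 = -2.595e+12

-2.595e+12 J


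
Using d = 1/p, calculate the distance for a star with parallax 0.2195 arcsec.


d = 1/p = 1/0.2195 = 4.5558

4.5558 pc


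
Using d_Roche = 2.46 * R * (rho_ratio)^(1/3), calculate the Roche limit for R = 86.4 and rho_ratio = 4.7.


d_Roche = 2.46 * 86.4 * 4.7^(1/3) = 356.0258

356.0258


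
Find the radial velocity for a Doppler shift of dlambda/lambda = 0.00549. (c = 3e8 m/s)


v = (dlambda/lambda) * c = 0.00549 * 3e8 = 1.647e+06

1.647e+06 m/s


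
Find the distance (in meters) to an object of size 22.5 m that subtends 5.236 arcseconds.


D = size / theta_rad, theta_rad = 5.236 * pi/(180*3600) = 2.538e-05, D = 886355.6418

886355.6418 m


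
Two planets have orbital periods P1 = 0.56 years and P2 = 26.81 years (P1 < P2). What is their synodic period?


1/P_syn = |1/P1 - 1/P2| = |1/0.56 - 1/26.81| => P_syn = 0.5719

0.5719 years


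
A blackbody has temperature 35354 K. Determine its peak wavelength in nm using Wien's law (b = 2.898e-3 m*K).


lam_max = b / T = 2.898e-3 / 35354 = 8.197e-08 m = 81.9709 nm

81.9709 nm


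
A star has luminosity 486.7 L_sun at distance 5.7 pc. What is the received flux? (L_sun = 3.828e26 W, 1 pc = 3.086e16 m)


F = L / (4*pi*d^2) = 1.863e+29 / (4*pi*(1.759e+17)^2) = 4.792e-07

4.792e-07 W/m^2


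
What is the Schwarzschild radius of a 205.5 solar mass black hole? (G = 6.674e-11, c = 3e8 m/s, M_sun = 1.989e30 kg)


M = 205.5 * 1.989e30 kg = 4.087395e+32 kg. rs = 2GM/c^2 = 2 * 6.674e-11 * 4.087395e+32 / (3e8)^2 = 606206.094

606206.094 m


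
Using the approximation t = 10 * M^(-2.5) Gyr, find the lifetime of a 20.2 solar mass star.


t = 10 * M^(-2.5) = 10 * 20.2^(-2.5) = 0.0055

0.0055 Gyr


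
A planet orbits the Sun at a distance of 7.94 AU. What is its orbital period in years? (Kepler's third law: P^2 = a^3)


P = a^(3/2) = 7.94^1.5 = 22.3733

22.3733 years


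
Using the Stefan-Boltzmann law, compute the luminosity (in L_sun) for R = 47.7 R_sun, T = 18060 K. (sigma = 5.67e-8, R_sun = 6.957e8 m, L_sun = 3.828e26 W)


R = 47.7 * 6.957e8 m = 3.318489e+10 m. L = 4*pi*R^2*sigma*T^4 = 4*pi*(3.318489e+10)^2 * 5.67e-8 * 18060^4 = 8.347274041e+31 W. L/L_sun = 8.347274041e+31 / 3.828e26 = 218058.3605

218058.3605 L_sun


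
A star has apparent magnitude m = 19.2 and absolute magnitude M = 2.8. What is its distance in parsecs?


d = 10^((m - M + 5)/5) = 10^((19.2 - 2.8 + 5)/5) = 19054.6072

19054.6072 pc


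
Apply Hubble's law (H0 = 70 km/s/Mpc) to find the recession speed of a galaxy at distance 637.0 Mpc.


v = H0 * d = 70 * 637.0 = 44590.0

44590.0 km/s


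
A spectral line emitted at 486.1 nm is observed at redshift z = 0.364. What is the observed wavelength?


lam_obs = lam_emit * (1 + z) = 486.1 * (1 + 0.364) = 663.0404

663.0404 nm


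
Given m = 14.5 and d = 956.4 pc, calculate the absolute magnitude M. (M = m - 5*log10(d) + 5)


M = m - 5*log10(d) + 5 = 14.5 - 5*log10(956.4) + 5 = 4.5968

4.5968


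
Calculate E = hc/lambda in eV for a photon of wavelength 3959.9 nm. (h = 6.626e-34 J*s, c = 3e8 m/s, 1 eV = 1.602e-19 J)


E = hc/lambda = 6.626e-34 * 3e8 / 3.960e-06 = 5.020e-20 J = 0.3133 eV

0.3133 eV


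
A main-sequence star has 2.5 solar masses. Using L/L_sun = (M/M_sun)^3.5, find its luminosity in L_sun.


L/L_sun = (M/M_sun)^3.5 = 2.5^3.5 = 24.7053

24.7053 L_sun


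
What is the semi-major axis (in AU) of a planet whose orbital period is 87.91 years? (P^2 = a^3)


a = P^(2/3) = 87.91^(2/3) = 19.7709

19.7709 AU


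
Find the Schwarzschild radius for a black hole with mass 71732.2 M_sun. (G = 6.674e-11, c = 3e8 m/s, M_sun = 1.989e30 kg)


M = 71732.2 * 1.989e30 kg = 1.426753458e+35 kg. rs = 2GM/c^2 = 2 * 6.674e-11 * 1.426753458e+35 / (3e8)^2 = 2.116e+08

2.116e+08 m


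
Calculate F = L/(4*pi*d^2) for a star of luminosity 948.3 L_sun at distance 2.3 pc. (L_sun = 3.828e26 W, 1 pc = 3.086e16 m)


F = L / (4*pi*d^2) = 3.630e+29 / (4*pi*(7.098e+16)^2) = 5.734e-06

5.734e-06 W/m^2


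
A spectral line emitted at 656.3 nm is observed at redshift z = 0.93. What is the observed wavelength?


lam_obs = lam_emit * (1 + z) = 656.3 * (1 + 0.93) = 1266.659

1266.659 nm


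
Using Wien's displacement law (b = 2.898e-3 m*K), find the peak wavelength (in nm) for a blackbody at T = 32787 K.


lam_max = b / T = 2.898e-3 / 32787 = 8.839e-08 m = 88.3887 nm

88.3887 nm


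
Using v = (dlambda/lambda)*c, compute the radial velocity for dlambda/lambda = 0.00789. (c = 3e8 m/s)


v = (dlambda/lambda) * c = 0.00789 * 3e8 = 2.367e+06

2.367e+06 m/s


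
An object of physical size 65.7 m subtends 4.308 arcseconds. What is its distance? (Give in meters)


D = size / theta_rad, theta_rad = 4.308 * pi/(180*3600) = 2.089e-05, D = 3.146e+06

3.146e+06 m


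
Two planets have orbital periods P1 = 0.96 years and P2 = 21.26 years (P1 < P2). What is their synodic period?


1/P_syn = |1/P1 - 1/P2| = |1/0.96 - 1/21.26| => P_syn = 1.0054

1.0054 years


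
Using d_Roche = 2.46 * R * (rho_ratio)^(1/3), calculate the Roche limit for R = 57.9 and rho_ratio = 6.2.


d_Roche = 2.46 * 57.9 * 6.2^(1/3) = 261.6642

261.6642


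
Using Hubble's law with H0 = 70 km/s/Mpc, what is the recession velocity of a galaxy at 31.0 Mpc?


v = H0 * d = 70 * 31.0 = 2170.0

2170.0 km/s


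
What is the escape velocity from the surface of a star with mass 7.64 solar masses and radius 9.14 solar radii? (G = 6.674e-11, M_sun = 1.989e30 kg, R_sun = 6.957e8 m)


M = 7.64 * 1.989e30 kg = 1.519596e+31 kg; R = 9.14 * 6.957e8 m = 6.358698e+09 m. v_esc = sqrt(2GM/R) = sqrt(2 * 6.674e-11 * 1.519596e+31 / 6.358698e+09) = 564791.3937

564791.3937 m/s


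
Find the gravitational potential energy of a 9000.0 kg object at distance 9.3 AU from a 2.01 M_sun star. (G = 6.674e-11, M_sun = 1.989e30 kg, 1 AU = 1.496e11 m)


M = 2.01 * 1.989e30 kg = 3.99789e+30 kg; r = 9.3 AU * 1.496e11 m/AU = 1.39128e+12 m. U = -GM*m/r = -(6.674e-11 * 3.99789e+30 * 9000.0) / 1.39128e+12 = -1.726e+12

-1.726e+12 J


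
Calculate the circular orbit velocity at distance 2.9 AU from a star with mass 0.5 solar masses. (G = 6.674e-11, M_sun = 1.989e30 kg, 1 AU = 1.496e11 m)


v = sqrt(GM/r) = sqrt(6.674e-11 * 9.945e+29 / 4.338e+11) = 12368.8892

12368.8892 m/s


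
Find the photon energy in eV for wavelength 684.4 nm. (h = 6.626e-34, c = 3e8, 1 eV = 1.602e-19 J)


E = hc/lambda = 6.626e-34 * 3e8 / 6.844e-07 = 2.904e-19 J = 1.813 eV

1.813 eV


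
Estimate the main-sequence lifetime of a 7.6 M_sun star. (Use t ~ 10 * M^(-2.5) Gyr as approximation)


t = 10 * M^(-2.5) = 10 * 7.6^(-2.5) = 0.0628

0.0628 Gyr


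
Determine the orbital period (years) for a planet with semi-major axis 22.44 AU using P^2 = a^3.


P = a^(3/2) = 22.44^1.5 = 106.3002

106.3002 years


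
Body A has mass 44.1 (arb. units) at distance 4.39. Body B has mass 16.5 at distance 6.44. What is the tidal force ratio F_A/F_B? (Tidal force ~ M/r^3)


Ratio = (M1/r1^3) / (M2/r2^3) = (44.1/4.39^3) / (16.5/6.44^3) = 8.4376

8.4376


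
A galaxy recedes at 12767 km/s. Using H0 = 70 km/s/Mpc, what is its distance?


d = v / H0 = 12767 / 70 = 182.3857

182.3857 Mpc


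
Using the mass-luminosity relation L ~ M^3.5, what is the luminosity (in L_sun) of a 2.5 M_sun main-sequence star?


L/L_sun = (M/M_sun)^3.5 = 2.5^3.5 = 24.7053

24.7053 L_sun


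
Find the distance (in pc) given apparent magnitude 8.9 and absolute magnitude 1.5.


d = 10^((m - M + 5)/5) = 10^((8.9 - 1.5 + 5)/5) = 301.9952

301.9952 pc


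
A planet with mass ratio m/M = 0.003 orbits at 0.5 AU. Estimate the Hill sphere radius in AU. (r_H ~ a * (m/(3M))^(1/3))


r_H = a * (m/3M)^(1/3) = 0.5 * (0.003/3)^(1/3) = 0.05

0.05 AU


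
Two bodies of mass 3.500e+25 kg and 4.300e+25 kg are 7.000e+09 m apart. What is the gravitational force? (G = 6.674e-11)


F = G*m1*m2/r^2 = 6.674e-11 * 3.500e+25 * 4.300e+25 / (7.000e+09)^2 = 6.674e-11 * 1.505e+51 / 4.900e+19 = 2.050e+21

2.050e+21 N


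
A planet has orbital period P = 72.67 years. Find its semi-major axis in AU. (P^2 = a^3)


a = P^(2/3) = 72.67^(2/3) = 17.4142

17.4142 AU


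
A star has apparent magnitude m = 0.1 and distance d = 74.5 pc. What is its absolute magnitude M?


M = m - 5*log10(d) + 5 = 0.1 - 5*log10(74.5) + 5 = -4.2608

-4.2608


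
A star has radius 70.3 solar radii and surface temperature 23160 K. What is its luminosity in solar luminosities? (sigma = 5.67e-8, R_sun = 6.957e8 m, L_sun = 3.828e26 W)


R = 70.3 * 6.957e8 m = 4.890771e+10 m. L = 4*pi*R^2*sigma*T^4 = 4*pi*(4.890771e+10)^2 * 5.67e-8 * 23160^4 = 4.90345055e+32 W. L/L_sun = 4.90345055e+32 / 3.828e26 = 1.281e+06

1.281e+06 L_sun


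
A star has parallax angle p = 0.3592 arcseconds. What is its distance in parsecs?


d = 1/p = 1/0.3592 = 2.784

2.784 pc


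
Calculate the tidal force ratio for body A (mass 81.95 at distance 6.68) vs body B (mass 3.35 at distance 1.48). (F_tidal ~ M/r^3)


Ratio = (M1/r1^3) / (M2/r2^3) = (81.95/6.68^3) / (3.35/1.48^3) = 0.266

0.266


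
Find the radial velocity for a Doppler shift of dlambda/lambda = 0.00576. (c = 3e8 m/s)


v = (dlambda/lambda) * c = 0.00576 * 3e8 = 1.728e+06

1.728e+06 m/s


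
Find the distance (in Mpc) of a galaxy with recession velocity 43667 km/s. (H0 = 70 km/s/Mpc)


d = v / H0 = 43667 / 70 = 623.8143

623.8143 Mpc


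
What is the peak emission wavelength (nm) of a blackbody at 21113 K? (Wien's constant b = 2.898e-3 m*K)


lam_max = b / T = 2.898e-3 / 21113 = 1.373e-07 m = 137.2614 nm

137.2614 nm


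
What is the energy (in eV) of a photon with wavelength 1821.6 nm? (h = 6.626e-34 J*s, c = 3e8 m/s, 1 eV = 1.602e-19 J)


E = hc/lambda = 6.626e-34 * 3e8 / 1.822e-06 = 1.091e-19 J = 0.6812 eV

0.6812 eV


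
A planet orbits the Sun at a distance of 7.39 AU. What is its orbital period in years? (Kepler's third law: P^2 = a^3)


P = a^(3/2) = 7.39^1.5 = 20.0894

20.0894 years


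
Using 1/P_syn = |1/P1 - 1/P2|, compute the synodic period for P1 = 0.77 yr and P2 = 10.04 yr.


1/P_syn = |1/P1 - 1/P2| = |1/0.77 - 1/10.04| => P_syn = 0.834

0.834 years


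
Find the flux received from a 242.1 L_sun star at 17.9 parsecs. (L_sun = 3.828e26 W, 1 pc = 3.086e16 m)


F = L / (4*pi*d^2) = 9.268e+28 / (4*pi*(5.524e+17)^2) = 2.417e-08

2.417e-08 W/m^2


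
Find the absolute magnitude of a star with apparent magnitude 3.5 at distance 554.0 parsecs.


M = m - 5*log10(d) + 5 = 3.5 - 5*log10(554.0) + 5 = -5.2175

-5.2175


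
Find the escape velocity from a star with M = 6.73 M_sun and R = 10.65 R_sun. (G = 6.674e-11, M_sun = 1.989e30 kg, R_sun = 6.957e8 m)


M = 6.73 * 1.989e30 kg = 1.338597e+31 kg; R = 10.65 * 6.957e8 m = 7.409205e+09 m. v_esc = sqrt(2GM/R) = sqrt(2 * 6.674e-11 * 1.338597e+31 / 7.409205e+09) = 491074.3123

491074.3123 m/s


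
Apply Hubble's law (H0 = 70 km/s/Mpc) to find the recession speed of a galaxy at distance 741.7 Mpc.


v = H0 * d = 70 * 741.7 = 51919.0

51919.0 km/s


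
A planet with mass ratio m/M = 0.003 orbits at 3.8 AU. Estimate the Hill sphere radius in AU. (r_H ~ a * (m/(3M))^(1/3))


r_H = a * (m/3M)^(1/3) = 3.8 * (0.003/3)^(1/3) = 0.38

0.38 AU


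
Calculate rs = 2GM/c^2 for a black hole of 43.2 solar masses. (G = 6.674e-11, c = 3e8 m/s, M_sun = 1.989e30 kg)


M = 43.2 * 1.989e30 kg = 8.59248e+31 kg. rs = 2GM/c^2 = 2 * 6.674e-11 * 8.59248e+31 / (3e8)^2 = 127436.0256

127436.0256 m


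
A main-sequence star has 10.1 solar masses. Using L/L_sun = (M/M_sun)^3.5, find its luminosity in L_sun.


L/L_sun = (M/M_sun)^3.5 = 10.1^3.5 = 3274.3478

3274.3478 L_sun


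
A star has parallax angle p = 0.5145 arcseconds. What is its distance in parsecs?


d = 1/p = 1/0.5145 = 1.9436

1.9436 pc


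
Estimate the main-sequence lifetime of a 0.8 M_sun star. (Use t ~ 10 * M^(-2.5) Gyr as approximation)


t = 10 * M^(-2.5) = 10 * 0.8^(-2.5) = 17.4693

17.4693 Gyr


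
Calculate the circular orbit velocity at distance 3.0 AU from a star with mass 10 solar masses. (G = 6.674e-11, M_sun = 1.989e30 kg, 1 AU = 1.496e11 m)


v = sqrt(GM/r) = sqrt(6.674e-11 * 1.989e+31 / 4.488e+11) = 54385.6181

54385.6181 m/s


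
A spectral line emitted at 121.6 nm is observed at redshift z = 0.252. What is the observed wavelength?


lam_obs = lam_emit * (1 + z) = 121.6 * (1 + 0.252) = 152.2432

152.2432 nm


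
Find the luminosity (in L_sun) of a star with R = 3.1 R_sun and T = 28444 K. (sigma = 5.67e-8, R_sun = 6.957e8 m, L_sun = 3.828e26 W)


R = 3.1 * 6.957e8 m = 2.15667e+09 m. L = 4*pi*R^2*sigma*T^4 = 4*pi*(2.15667e+09)^2 * 5.67e-8 * 28444^4 = 2.169316888e+30 W. L/L_sun = 2.169316888e+30 / 3.828e26 = 5666.972

5666.972 L_sun


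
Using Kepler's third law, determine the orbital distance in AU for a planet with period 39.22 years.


a = P^(2/3) = 39.22^(2/3) = 11.5435

11.5435 AU


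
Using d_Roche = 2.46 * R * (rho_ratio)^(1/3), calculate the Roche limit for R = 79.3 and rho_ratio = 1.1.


d_Roche = 2.46 * 79.3 * 1.1^(1/3) = 201.3751

201.3751


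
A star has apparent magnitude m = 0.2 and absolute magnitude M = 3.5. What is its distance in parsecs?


d = 10^((m - M + 5)/5) = 10^((0.2 - 3.5 + 5)/5) = 2.1878

2.1878 pc


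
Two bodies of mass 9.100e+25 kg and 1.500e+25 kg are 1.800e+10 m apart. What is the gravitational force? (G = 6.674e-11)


F = G*m1*m2/r^2 = 6.674e-11 * 9.100e+25 * 1.500e+25 / (1.800e+10)^2 = 6.674e-11 * 1.365e+51 / 3.240e+20 = 2.812e+20

2.812e+20 N


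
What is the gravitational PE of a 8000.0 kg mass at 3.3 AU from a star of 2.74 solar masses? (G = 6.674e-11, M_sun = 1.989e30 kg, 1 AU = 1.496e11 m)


M = 2.74 * 1.989e30 kg = 5.44986e+30 kg; r = 3.3 AU * 1.496e11 m/AU = 4.9368e+11 m. U = -GM*m/r = -(6.674e-11 * 5.44986e+30 * 8000.0) / 4.9368e+11 = -5.894e+12

-5.894e+12 J


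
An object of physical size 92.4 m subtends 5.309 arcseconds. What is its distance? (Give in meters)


D = size / theta_rad, theta_rad = 5.309 * pi/(180*3600) = 2.574e-05, D = 3.590e+06

3.590e+06 m


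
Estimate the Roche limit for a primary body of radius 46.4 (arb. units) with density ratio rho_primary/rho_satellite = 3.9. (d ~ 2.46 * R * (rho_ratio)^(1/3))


d_Roche = 2.46 * 46.4 * 3.9^(1/3) = 179.6696

179.6696


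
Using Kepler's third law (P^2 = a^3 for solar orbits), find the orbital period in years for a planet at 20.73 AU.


P = a^(3/2) = 20.73^1.5 = 94.3841

94.3841 years


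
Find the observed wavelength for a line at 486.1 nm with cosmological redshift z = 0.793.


lam_obs = lam_emit * (1 + z) = 486.1 * (1 + 0.793) = 871.5773

871.5773 nm


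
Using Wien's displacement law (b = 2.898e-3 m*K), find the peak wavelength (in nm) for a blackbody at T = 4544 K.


lam_max = b / T = 2.898e-3 / 4544 = 6.378e-07 m = 637.7641 nm

637.7641 nm


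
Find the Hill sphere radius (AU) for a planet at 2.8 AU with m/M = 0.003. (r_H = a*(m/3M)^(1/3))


r_H = a * (m/3M)^(1/3) = 2.8 * (0.003/3)^(1/3) = 0.28

0.28 AU


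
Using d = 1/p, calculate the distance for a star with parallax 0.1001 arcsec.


d = 1/p = 1/0.1001 = 9.99

9.99 pc


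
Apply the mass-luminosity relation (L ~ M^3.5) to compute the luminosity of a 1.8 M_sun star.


L/L_sun = (M/M_sun)^3.5 = 1.8^3.5 = 7.8244

7.8244 L_sun


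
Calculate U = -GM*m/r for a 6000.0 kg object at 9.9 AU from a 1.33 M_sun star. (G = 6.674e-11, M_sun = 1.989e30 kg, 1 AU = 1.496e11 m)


M = 1.33 * 1.989e30 kg = 2.64537e+30 kg; r = 9.9 AU * 1.496e11 m/AU = 1.48104e+12 m. U = -GM*m/r = -(6.674e-11 * 2.64537e+30 * 6000.0) / 1.48104e+12 = -7.152e+11

-7.152e+11 J


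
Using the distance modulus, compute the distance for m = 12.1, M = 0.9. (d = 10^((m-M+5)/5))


d = 10^((m - M + 5)/5) = 10^((12.1 - 0.9 + 5)/5) = 1737.8008

1737.8008 pc
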